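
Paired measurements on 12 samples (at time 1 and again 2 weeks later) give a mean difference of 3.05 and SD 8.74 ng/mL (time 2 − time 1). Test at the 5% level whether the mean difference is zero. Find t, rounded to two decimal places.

H0: μ_d = 0; H1: μ_d ≠ 0 (paired t-test on the differences, two-sided).
t = d̄/(s_d/√n) = 3.05/(8.74/√12) = 1.21
df = n − 1 = 11
Two-sided p-value ≈ 0.252
Since p ≈ 0.252 > α = 0.05, fail to reject H0; the data do not provide sufficient evidence against H0.

1.21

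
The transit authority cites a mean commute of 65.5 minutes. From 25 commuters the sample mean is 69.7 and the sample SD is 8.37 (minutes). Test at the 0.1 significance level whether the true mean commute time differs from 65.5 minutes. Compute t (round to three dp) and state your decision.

t = 2.509; reject H0

H0: μ = 65.5; H1: μ ≠ 65.5 (one-sample t-test, two-sided).
t = (x̄ − μ₀)/(s/√n) = (69.7 − 65.5)/(8.37/√25) = 2.509
df = n − 1 = 24
Two-sided p-value ≈ 0.0193
Since p ≈ 0.0193 < α = 0.1, reject H0; the data support H1.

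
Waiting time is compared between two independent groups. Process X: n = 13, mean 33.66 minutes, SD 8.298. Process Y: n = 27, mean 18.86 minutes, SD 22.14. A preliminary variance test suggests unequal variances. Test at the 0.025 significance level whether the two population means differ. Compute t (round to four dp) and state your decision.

Let group 1 = process X, group 2 = process Y. H0: μ_1 = μ_2; H1: μ_1 ≠ μ_2 (Welch's two-sample t-test, two-sided).
t = (x̄_1 − x̄_2)/√(s_1²/n_1 + s_2²/n_2) = (33.66 − 18.86)/√(8.298²/13 + 22.14²/27) = 3.0562
Welch–Satterthwaite df ≈ 36.63
Two-sided p-value ≈ 0.0042
Since p ≈ 0.0042 < α = 0.025, reject H0; the data support H1.

t = 3.0562; reject H0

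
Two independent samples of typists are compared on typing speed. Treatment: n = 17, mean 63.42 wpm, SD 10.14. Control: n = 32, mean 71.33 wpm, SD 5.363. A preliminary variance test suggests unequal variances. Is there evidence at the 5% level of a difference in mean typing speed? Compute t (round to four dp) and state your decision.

Let group 1 = treatment, group 2 = control. H0: μ_1 = μ_2; H1: μ_1 ≠ μ_2 (Welch's two-sample t-test, two-sided).
t = (x̄_1 − x̄_2)/√(s_1²/n_1 + s_2²/n_2) = (63.42 − 71.33)/√(10.14²/17 + 5.363²/32) = -3.0011
Welch–Satterthwaite df ≈ 20.87
Two-sided p-value ≈ 0.007
Since p ≈ 0.007 < α = 0.05, reject H0; the evidence is statistically significant.

t = -3.0011; reject H0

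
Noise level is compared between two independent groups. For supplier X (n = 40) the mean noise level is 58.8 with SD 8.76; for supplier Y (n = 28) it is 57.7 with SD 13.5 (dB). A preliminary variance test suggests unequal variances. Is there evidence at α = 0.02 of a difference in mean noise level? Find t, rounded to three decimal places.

0.379

Let group 1 = supplier X, group 2 = supplier Y. H0: μ_1 = μ_2; H1: μ_1 ≠ μ_2 (Welch's two-sample t-test, two-sided).
t = (x̄_1 − x̄_2)/√(s_1²/n_1 + s_2²/n_2) = (58.8 − 57.7)/√(8.76²/40 + 13.5²/28) = 0.379
Welch–Satterthwaite df ≈ 42.69
Two-sided p-value ≈ 0.707
Since p ≈ 0.707 > α = 0.02, fail to reject H0; the data do not provide sufficient evidence against H0.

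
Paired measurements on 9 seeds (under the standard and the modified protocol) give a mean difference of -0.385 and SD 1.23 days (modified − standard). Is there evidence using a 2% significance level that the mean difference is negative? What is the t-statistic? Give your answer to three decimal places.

H0: μ_d = 0; H1: μ_d < 0 (paired t-test on the differences, left-tailed).
t = d̄/(s_d/√n) = -0.385/(1.23/√9) = -0.939
df = n − 1 = 8
p-value = P(T ≤ -0.939) ≈ 0.1876
Since p ≈ 0.1876 > α = 0.02, fail to reject H0; the evidence is not statistically significant.

-0.939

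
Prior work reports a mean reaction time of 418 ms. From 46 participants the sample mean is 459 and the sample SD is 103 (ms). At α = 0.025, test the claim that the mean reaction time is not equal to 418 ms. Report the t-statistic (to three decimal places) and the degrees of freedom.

H0: μ = 418; H1: μ ≠ 418 (one-sample t-test, two-sided).
t = (x̄ − μ₀)/(s/√n) = (459 − 418)/(103/√46) = 2.700
df = n − 1 = 45
Two-sided p-value ≈ 0.0097
Since p ≈ 0.0097 < α = 0.025, reject H0; the data support H1.

t = 2.700, df = 45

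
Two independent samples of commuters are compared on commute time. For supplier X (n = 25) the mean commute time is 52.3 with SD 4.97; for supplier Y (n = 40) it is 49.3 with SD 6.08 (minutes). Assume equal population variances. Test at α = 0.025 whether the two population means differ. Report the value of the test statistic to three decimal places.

Let group 1 = supplier X, group 2 = supplier Y. H0: μ_1 = μ_2; H1: μ_1 ≠ μ_2 (two-sample pooled-variance t-test, two-sided).
s_p² = [(25−1)·4.97² + (40−1)·6.08²]/(25+40−2) = 32.2938
t = (52.3 − 49.3)/√[32.2938·(1/25 + 1/40)] = 2.071
df = n₁ + n₂ − 2 = 63
Two-sided p-value ≈ 0.0425
Since p ≈ 0.0425 > α = 0.025, fail to reject H0; the data do not provide sufficient evidence against H0.

2.071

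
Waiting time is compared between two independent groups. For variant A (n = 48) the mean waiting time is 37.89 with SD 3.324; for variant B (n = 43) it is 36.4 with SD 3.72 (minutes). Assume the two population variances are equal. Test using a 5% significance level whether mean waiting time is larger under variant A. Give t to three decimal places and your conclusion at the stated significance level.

Let group 1 = variant A, group 2 = variant B. H0: μ_1 = μ_2; H1: μ_1 > μ_2 (two-sample pooled-variance t-test, right-tailed).
s_p² = [(48−1)·3.324² + (43−1)·3.72²]/(48+43−2) = 12.3653
t = (37.89 − 36.4)/√[12.3653·(1/48 + 1/43)] = 2.018
df = n₁ + n₂ − 2 = 89
p-value = P(T ≥ 2.018) ≈ 0.0233
Since p ≈ 0.0233 < α = 0.05, reject H0; the data support H1.

t = 2.018; reject H0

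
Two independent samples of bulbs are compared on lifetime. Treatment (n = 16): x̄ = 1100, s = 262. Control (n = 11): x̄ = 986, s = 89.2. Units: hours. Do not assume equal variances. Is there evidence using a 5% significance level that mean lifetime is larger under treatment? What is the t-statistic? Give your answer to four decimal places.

1.6100

Let group 1 = treatment, group 2 = control. H0: μ_1 = μ_2; H1: μ_1 > μ_2 (Welch's two-sample t-test, right-tailed).
t = (x̄_1 − x̄_2)/√(s_1²/n_1 + s_2²/n_2) = (1100 − 986)/√(262²/16 + 89.2²/11) = 1.6100
Welch–Satterthwaite df ≈ 19.65
p-value = P(T ≥ 1.6100) ≈ 0.0617
Since p ≈ 0.0617 > α = 0.05, fail to reject H0; the evidence is not statistically significant.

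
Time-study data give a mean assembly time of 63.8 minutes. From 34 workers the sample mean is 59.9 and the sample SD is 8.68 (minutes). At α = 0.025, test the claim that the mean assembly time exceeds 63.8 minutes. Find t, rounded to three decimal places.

H0: μ = 63.8; H1: μ > 63.8 (one-sample t-test, right-tailed).
t = (x̄ − μ₀)/(s/√n) = (59.9 − 63.8)/(8.68/√34) = -2.620
df = n − 1 = 33
p-value = P(T ≥ -2.620) ≈ 0.993
Since p ≈ 0.993 > α = 0.025, fail to reject H0; the data do not provide sufficient evidence against H0.

-2.620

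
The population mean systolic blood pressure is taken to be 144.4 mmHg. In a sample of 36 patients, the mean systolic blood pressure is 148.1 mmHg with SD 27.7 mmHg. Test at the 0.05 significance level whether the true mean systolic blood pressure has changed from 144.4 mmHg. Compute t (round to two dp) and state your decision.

H0: μ = 144.4; H1: μ ≠ 144.4 (one-sample t-test, two-sided).
t = (x̄ − μ₀)/(s/√n) = (148.1 − 144.4)/(27.7/√36) = 0.80
df = n − 1 = 35
Two-sided p-value ≈ 0.4283
Since p ≈ 0.4283 > α = 0.05, fail to reject H0; the data do not provide sufficient evidence against H0.

t = 0.80; fail to reject H0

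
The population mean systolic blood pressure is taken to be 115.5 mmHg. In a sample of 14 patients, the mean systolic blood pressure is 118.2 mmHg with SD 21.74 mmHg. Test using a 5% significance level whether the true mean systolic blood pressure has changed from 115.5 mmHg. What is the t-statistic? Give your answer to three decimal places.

H0: μ = 115.5; H1: μ ≠ 115.5 (one-sample t-test, two-sided).
t = (x̄ − μ₀)/(s/√n) = (118.2 − 115.5)/(21.74/√14) = 0.465
df = n − 1 = 13
Two-sided p-value ≈ 0.6498
Since p ≈ 0.6498 > α = 0.05, fail to reject H0; the data do not provide sufficient evidence against H0.

0.465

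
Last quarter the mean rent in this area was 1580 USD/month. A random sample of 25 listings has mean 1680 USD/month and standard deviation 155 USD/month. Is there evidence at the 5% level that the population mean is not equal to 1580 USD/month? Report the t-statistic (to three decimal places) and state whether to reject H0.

t = 3.226; reject H0

H0: μ = 1580; H1: μ ≠ 1580 (one-sample t-test, two-sided).
t = (x̄ − μ₀)/(s/√n) = (1680 − 1580)/(155/√25) = 3.226
df = n − 1 = 24
Two-sided p-value ≈ 0.004
Since p ≈ 0.004 < α = 0.05, reject H0; the evidence is statistically significant.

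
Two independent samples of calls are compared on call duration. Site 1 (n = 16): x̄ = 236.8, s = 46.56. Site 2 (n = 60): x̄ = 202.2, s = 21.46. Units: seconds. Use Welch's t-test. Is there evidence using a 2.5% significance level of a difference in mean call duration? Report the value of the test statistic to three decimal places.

2.892

Let group 1 = site 1, group 2 = site 2. H0: μ_1 = μ_2; H1: μ_1 ≠ μ_2 (Welch's two-sample t-test, two-sided).
t = (x̄_1 − x̄_2)/√(s_1²/n_1 + s_2²/n_2) = (236.8 − 202.2)/√(46.56²/16 + 21.46²/60) = 2.892
Welch–Satterthwaite df ≈ 16.73
Two-sided p-value ≈ 0.010
Since p ≈ 0.010 < α = 0.025, reject H0; the data support H1.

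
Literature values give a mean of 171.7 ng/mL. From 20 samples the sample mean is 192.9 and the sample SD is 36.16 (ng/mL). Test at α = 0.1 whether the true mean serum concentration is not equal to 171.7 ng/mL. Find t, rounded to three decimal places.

2.622

H0: μ = 171.7; H1: μ ≠ 171.7 (one-sample t-test, two-sided).
t = (x̄ − μ₀)/(s/√n) = (192.9 − 171.7)/(36.16/√20) = 2.622
df = n − 1 = 19
Two-sided p-value ≈ 0.0168
Since p ≈ 0.0168 < α = 0.1, reject H0; the data support H1.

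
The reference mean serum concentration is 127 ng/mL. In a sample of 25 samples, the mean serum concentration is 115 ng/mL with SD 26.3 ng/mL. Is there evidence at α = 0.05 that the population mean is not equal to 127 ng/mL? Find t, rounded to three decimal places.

-2.281

H0: μ = 127; H1: μ ≠ 127 (one-sample t-test, two-sided).
t = (x̄ − μ₀)/(s/√n) = (115 − 127)/(26.3/√25) = -2.281
df = n − 1 = 24
Two-sided p-value ≈ 0.032
Since p ≈ 0.032 < α = 0.05, reject H0; the evidence is statistically significant.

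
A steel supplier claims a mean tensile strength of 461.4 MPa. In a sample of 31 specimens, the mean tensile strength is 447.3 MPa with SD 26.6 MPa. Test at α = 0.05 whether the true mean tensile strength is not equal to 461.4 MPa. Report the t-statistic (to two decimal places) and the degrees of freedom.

H0: μ = 461.4; H1: μ ≠ 461.4 (one-sample t-test, two-sided).
t = (x̄ − μ₀)/(s/√n) = (447.3 − 461.4)/(26.6/√31) = -2.95
df = n − 1 = 30
Two-sided p-value ≈ 0.006
Since p ≈ 0.006 < α = 0.05, reject H0; the data support H1.

t = -2.95, df = 30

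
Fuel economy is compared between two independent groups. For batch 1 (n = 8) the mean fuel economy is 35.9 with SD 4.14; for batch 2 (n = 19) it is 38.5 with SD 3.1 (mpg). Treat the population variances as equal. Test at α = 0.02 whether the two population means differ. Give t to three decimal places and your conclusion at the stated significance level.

t = -1.802; fail to reject H0

Let group 1 = batch 1, group 2 = batch 2. H0: μ_1 = μ_2; H1: μ_1 ≠ μ_2 (two-sample pooled-variance t-test, two-sided).
s_p² = [(8−1)·4.14² + (19−1)·3.1²]/(8+19−2) = 11.7183
t = (35.9 − 38.5)/√[11.7183·(1/8 + 1/19)] = -1.802
df = n₁ + n₂ − 2 = 25
Two-sided p-value ≈ 0.084
Since p ≈ 0.084 > α = 0.02, fail to reject H0; the evidence is not statistically significant.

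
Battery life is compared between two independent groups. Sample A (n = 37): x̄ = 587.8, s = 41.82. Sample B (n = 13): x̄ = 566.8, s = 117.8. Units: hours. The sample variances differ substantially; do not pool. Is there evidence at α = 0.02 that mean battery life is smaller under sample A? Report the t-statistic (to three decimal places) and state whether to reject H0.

Let group 1 = sample A, group 2 = sample B. H0: μ_1 = μ_2; H1: μ_1 < μ_2 (Welch's two-sample t-test, left-tailed).
t = (x̄_1 − x̄_2)/√(s_1²/n_1 + s_2²/n_2) = (587.8 − 566.8)/√(41.82²/37 + 117.8²/13) = 0.629
Welch–Satterthwaite df ≈ 13.08
p-value = P(T ≤ 0.629) ≈ 0.730
Since p ≈ 0.730 > α = 0.02, fail to reject H0; the data do not provide sufficient evidence against H0.

t = 0.629; fail to reject H0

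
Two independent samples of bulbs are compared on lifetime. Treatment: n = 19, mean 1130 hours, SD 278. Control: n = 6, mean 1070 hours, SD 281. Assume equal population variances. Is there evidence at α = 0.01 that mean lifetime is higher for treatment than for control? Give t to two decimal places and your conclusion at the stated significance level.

t = 0.46; fail to reject H0

Let group 1 = treatment, group 2 = control. H0: μ_1 = μ_2; H1: μ_1 > μ_2 (two-sample pooled-variance t-test, right-tailed).
s_p² = [(19−1)·278² + (6−1)·281²]/(19+6−2) = 77648.6
t = (1130 − 1070)/√[77648.6·(1/19 + 1/6)] = 0.46
df = n₁ + n₂ − 2 = 23
p-value = P(T ≥ 0.46) ≈ 0.3250
Since p ≈ 0.3250 > α = 0.01, fail to reject H0; the evidence is not statistically significant.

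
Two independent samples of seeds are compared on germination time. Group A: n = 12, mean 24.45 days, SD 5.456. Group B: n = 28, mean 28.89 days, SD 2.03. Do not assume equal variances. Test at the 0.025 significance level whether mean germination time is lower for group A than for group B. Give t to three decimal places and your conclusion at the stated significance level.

Let group 1 = group A, group 2 = group B. H0: μ_1 = μ_2; H1: μ_1 < μ_2 (Welch's two-sample t-test, left-tailed).
t = (x̄_1 − x̄_2)/√(s_1²/n_1 + s_2²/n_2) = (24.45 − 28.89)/√(5.456²/12 + 2.03²/28) = -2.739
Welch–Satterthwaite df ≈ 12.33
p-value = P(T ≤ -2.739) ≈ 0.009
Since p ≈ 0.009 < α = 0.025, reject H0; the evidence is statistically significant.

t = -2.739; reject H0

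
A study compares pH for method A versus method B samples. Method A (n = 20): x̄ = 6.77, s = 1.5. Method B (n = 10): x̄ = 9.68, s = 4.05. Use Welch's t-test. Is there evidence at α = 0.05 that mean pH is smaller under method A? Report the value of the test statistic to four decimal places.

Let group 1 = method A, group 2 = method B. H0: μ_1 = μ_2; H1: μ_1 < μ_2 (Welch's two-sample t-test, left-tailed).
t = (x̄_1 − x̄_2)/√(s_1²/n_1 + s_2²/n_2) = (6.77 − 9.68)/√(1.5²/20 + 4.05²/10) = -2.1980
Welch–Satterthwaite df ≈ 10.25
p-value = P(T ≤ -2.1980) ≈ 0.0260
Since p ≈ 0.0260 < α = 0.05, reject H0; the data support H1.

-2.1980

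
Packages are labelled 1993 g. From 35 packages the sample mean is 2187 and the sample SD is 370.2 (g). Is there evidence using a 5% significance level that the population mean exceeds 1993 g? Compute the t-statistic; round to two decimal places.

3.10

H0: μ = 1993; H1: μ > 1993 (one-sample t-test, right-tailed).
t = (x̄ − μ₀)/(s/√n) = (2187 − 1993)/(370.2/√35) = 3.10
df = n − 1 = 34
p-value = P(T ≥ 3.10) ≈ 0.0019
Since p ≈ 0.0019 < α = 0.05, reject H0; the data support H1.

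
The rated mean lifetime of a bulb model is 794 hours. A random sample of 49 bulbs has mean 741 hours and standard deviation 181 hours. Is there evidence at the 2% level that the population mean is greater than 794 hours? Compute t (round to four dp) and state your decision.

H0: μ = 794; H1: μ > 794 (one-sample t-test, right-tailed).
t = (x̄ − μ₀)/(s/√n) = (741 − 794)/(181/√49) = -2.0497
df = n − 1 = 48
p-value = P(T ≥ -2.0497) ≈ 0.977
Since p ≈ 0.977 > α = 0.02, fail to reject H0; the evidence is not statistically significant.

t = -2.0497; fail to reject H0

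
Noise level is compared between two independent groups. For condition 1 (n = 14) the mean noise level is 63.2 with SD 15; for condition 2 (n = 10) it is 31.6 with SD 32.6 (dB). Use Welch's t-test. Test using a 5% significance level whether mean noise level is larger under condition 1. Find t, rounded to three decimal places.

Let group 1 = condition 1, group 2 = condition 2. H0: μ_1 = μ_2; H1: μ_1 > μ_2 (Welch's two-sample t-test, right-tailed).
t = (x̄_1 − x̄_2)/√(s_1²/n_1 + s_2²/n_2) = (63.2 − 31.6)/√(15²/14 + 32.6²/10) = 2.857
Welch–Satterthwaite df ≈ 11.74
p-value = P(T ≥ 2.857) ≈ 0.007
Since p ≈ 0.007 < α = 0.05, reject H0; the evidence is statistically significant.

2.857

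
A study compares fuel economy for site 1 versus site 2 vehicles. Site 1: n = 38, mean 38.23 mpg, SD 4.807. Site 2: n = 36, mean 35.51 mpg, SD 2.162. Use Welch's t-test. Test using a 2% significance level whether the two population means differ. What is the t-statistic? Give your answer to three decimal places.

3.166

Let group 1 = site 1, group 2 = site 2. H0: μ_1 = μ_2; H1: μ_1 ≠ μ_2 (Welch's two-sample t-test, two-sided).
t = (x̄_1 − x̄_2)/√(s_1²/n_1 + s_2²/n_2) = (38.23 − 35.51)/√(4.807²/38 + 2.162²/36) = 3.166
Welch–Satterthwaite df ≈ 51.98
Two-sided p-value ≈ 0.003
Since p ≈ 0.003 < α = 0.02, reject H0; the data support H1.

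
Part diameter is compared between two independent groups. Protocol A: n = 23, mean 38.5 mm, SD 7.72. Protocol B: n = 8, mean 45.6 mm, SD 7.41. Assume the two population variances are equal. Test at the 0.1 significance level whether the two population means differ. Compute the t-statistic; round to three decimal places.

-2.262

Let group 1 = protocol A, group 2 = protocol B. H0: μ_1 = μ_2; H1: μ_1 ≠ μ_2 (two-sample pooled-variance t-test, two-sided).
s_p² = [(23−1)·7.72² + (8−1)·7.41²]/(23+8−2) = 58.4663
t = (38.5 − 45.6)/√[58.4663·(1/23 + 1/8)] = -2.262
df = n₁ + n₂ − 2 = 29
Two-sided p-value ≈ 0.0314
Since p ≈ 0.0314 < α = 0.1, reject H0; the evidence is statistically significant.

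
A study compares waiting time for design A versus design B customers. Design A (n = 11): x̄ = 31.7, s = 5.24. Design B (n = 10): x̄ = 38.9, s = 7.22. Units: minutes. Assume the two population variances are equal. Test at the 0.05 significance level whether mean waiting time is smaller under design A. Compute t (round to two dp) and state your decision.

Let group 1 = design A, group 2 = design B. H0: μ_1 = μ_2; H1: μ_1 < μ_2 (two-sample pooled-variance t-test, left-tailed).
s_p² = [(11−1)·5.24² + (10−1)·7.22²]/(11+10−2) = 39.1438
t = (31.7 − 38.9)/√[39.1438·(1/11 + 1/10)] = -2.63
df = n₁ + n₂ − 2 = 19
p-value = P(T ≤ -2.63) ≈ 0.008
Since p ≈ 0.008 < α = 0.05, reject H0; the data support H1.

t = -2.63; reject H0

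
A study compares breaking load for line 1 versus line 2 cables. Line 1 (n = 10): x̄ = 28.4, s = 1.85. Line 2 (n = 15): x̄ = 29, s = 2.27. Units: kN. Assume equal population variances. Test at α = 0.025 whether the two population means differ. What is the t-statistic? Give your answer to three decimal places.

Let group 1 = line 1, group 2 = line 2. H0: μ_1 = μ_2; H1: μ_1 ≠ μ_2 (two-sample pooled-variance t-test, two-sided).
s_p² = [(10−1)·1.85² + (15−1)·2.27²]/(10+15−2) = 4.47579
t = (28.4 − 29)/√[4.47579·(1/10 + 1/15)] = -0.695
df = n₁ + n₂ − 2 = 23
Two-sided p-value ≈ 0.4942
Since p ≈ 0.4942 > α = 0.025, fail to reject H0; the evidence is not statistically significant.

-0.695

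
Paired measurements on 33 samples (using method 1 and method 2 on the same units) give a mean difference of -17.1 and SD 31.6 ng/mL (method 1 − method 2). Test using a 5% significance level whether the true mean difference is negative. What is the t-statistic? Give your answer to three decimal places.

H0: μ_d = 0; H1: μ_d < 0 (paired t-test on the differences, left-tailed).
t = d̄/(s_d/√n) = -17.1/(31.6/√33) = -3.109
df = n − 1 = 32
p-value = P(T ≤ -3.109) ≈ 0.002
Since p ≈ 0.002 < α = 0.05, reject H0; the data support H1.

-3.109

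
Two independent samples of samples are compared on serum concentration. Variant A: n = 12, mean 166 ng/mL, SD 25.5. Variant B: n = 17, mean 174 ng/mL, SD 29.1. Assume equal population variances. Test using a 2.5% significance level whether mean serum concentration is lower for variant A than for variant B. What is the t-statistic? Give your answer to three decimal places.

Let group 1 = variant A, group 2 = variant B. H0: μ_1 = μ_2; H1: μ_1 < μ_2 (two-sample pooled-variance t-test, left-tailed).
s_p² = [(12−1)·25.5² + (17−1)·29.1²]/(12+17−2) = 766.73
t = (166 − 174)/√[766.73·(1/12 + 1/17)] = -0.766
df = n₁ + n₂ − 2 = 27
p-value = P(T ≤ -0.766) ≈ 0.225
Since p ≈ 0.225 > α = 0.025, fail to reject H0; the evidence is not statistically significant.

-0.766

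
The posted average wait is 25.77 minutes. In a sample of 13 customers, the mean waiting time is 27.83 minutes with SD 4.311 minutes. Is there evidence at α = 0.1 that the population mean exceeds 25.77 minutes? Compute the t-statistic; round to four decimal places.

H0: μ = 25.77; H1: μ > 25.77 (one-sample t-test, right-tailed).
t = (x̄ − μ₀)/(s/√n) = (27.83 − 25.77)/(4.311/√13) = 1.7229
df = n − 1 = 12
p-value = P(T ≥ 1.7229) ≈ 0.055
Since p ≈ 0.055 < α = 0.1, reject H0; the evidence is statistically significant.

1.7229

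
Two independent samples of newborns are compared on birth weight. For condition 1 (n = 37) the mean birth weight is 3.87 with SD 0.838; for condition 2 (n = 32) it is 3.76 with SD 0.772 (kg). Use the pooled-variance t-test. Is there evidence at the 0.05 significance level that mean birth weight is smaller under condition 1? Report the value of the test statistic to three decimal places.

0.564

Let group 1 = condition 1, group 2 = condition 2. H0: μ_1 = μ_2; H1: μ_1 < μ_2 (two-sample pooled-variance t-test, left-tailed).
s_p² = [(37−1)·0.838² + (32−1)·0.772²]/(37+32−2) = 0.653079
t = (3.87 − 3.76)/√[0.653079·(1/37 + 1/32)] = 0.564
df = n₁ + n₂ − 2 = 67
p-value = P(T ≤ 0.564) ≈ 0.713
Since p ≈ 0.713 > α = 0.05, fail to reject H0; the evidence is not statistically significant.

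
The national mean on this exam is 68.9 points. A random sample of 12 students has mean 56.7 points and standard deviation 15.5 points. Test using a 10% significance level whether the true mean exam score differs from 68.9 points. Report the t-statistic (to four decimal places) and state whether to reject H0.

t = -2.7266; reject H0

H0: μ = 68.9; H1: μ ≠ 68.9 (one-sample t-test, two-sided).
t = (x̄ − μ₀)/(s/√n) = (56.7 − 68.9)/(15.5/√12) = -2.7266
df = n − 1 = 11
Two-sided p-value ≈ 0.020
Since p ≈ 0.020 < α = 0.1, reject H0; the data support H1.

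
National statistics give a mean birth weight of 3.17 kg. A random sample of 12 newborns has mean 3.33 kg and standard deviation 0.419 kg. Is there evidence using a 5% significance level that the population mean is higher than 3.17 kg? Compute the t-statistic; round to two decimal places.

H0: μ = 3.17; H1: μ > 3.17 (one-sample t-test, right-tailed).
t = (x̄ − μ₀)/(s/√n) = (3.33 − 3.17)/(0.419/√12) = 1.32
df = n − 1 = 11
p-value = P(T ≥ 1.32) ≈ 0.106
Since p ≈ 0.106 > α = 0.05, fail to reject H0; the data do not provide sufficient evidence against H0.

1.32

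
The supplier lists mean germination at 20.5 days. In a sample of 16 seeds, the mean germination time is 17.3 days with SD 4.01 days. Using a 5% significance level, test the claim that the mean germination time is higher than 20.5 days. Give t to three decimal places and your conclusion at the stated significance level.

t = -3.192; fail to reject H0

H0: μ = 20.5; H1: μ > 20.5 (one-sample t-test, right-tailed).
t = (x̄ − μ₀)/(s/√n) = (17.3 − 20.5)/(4.01/√16) = -3.192
df = n − 1 = 15
p-value = P(T ≥ -3.192) ≈ 0.997
Since p ≈ 0.997 > α = 0.05, fail to reject H0; the evidence is not statistically significant.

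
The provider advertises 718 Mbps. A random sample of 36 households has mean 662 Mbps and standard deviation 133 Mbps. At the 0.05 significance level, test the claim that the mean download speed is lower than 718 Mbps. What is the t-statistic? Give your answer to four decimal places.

-2.5263

H0: μ = 718; H1: μ < 718 (one-sample t-test, left-tailed).
t = (x̄ − μ₀)/(s/√n) = (662 − 718)/(133/√36) = -2.5263
df = n − 1 = 35
p-value = P(T ≤ -2.5263) ≈ 0.0081
Since p ≈ 0.0081 < α = 0.05, reject H0; the data support H1.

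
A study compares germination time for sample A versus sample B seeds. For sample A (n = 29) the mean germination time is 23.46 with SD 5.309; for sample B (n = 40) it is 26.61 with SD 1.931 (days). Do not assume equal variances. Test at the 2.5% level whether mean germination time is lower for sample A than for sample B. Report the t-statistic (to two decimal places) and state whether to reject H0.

Let group 1 = sample A, group 2 = sample B. H0: μ_1 = μ_2; H1: μ_1 < μ_2 (Welch's two-sample t-test, left-tailed).
t = (x̄_1 − x̄_2)/√(s_1²/n_1 + s_2²/n_2) = (23.46 − 26.61)/√(5.309²/29 + 1.931²/40) = -3.05
Welch–Satterthwaite df ≈ 33.41
p-value = P(T ≤ -3.05) ≈ 0.002
Since p ≈ 0.002 < α = 0.025, reject H0; the data support H1.

t = -3.05; reject H0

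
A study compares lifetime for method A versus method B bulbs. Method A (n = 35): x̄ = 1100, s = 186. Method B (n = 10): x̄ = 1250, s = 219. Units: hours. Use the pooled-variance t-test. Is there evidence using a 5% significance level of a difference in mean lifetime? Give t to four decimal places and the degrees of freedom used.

t = -2.1633, df = 43

Let group 1 = method A, group 2 = method B. H0: μ_1 = μ_2; H1: μ_1 ≠ μ_2 (two-sample pooled-variance t-test, two-sided).
s_p² = [(35−1)·186² + (10−1)·219²]/(35+10−2) = 37393.3
t = (1100 − 1250)/√[37393.3·(1/35 + 1/10)] = -2.1633
df = n₁ + n₂ − 2 = 43
Two-sided p-value ≈ 0.0361
Since p ≈ 0.0361 < α = 0.05, reject H0; the evidence is statistically significant.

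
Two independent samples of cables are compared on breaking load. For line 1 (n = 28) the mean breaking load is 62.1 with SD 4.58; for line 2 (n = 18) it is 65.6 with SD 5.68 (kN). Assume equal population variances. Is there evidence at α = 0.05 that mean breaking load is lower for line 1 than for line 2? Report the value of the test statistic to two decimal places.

Let group 1 = line 1, group 2 = line 2. H0: μ_1 = μ_2; H1: μ_1 < μ_2 (two-sample pooled-variance t-test, left-tailed).
s_p² = [(28−1)·4.58² + (18−1)·5.68²]/(28+18−2) = 25.3369
t = (62.1 − 65.6)/√[25.3369·(1/28 + 1/18)] = -2.30
df = n₁ + n₂ − 2 = 44
p-value = P(T ≤ -2.30) ≈ 0.013
Since p ≈ 0.013 < α = 0.05, reject H0; the evidence is statistically significant.

-2.30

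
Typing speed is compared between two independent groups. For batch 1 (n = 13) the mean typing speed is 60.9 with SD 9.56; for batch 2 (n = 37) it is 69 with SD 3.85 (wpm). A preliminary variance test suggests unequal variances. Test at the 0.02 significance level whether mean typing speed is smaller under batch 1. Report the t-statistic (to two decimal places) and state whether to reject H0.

t = -2.97; reject H0

Let group 1 = batch 1, group 2 = batch 2. H0: μ_1 = μ_2; H1: μ_1 < μ_2 (Welch's two-sample t-test, left-tailed).
t = (x̄_1 − x̄_2)/√(s_1²/n_1 + s_2²/n_2) = (60.9 − 69)/√(9.56²/13 + 3.85²/37) = -2.97
Welch–Satterthwaite df ≈ 13.39
p-value = P(T ≤ -2.97) ≈ 0.0053
Since p ≈ 0.0053 < α = 0.02, reject H0; the data support H1.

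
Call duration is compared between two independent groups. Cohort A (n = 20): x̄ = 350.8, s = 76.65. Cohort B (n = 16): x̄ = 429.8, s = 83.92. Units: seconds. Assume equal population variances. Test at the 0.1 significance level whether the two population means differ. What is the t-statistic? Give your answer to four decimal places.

-2.9464

Let group 1 = cohort A, group 2 = cohort B. H0: μ_1 = μ_2; H1: μ_1 ≠ μ_2 (two-sample pooled-variance t-test, two-sided).
s_p² = [(20−1)·76.65² + (16−1)·83.92²]/(20+16−2) = 6390.23
t = (350.8 − 429.8)/√[6390.23·(1/20 + 1/16)] = -2.9464
df = n₁ + n₂ − 2 = 34
Two-sided p-value ≈ 0.006
Since p ≈ 0.006 < α = 0.1, reject H0; the data support H1.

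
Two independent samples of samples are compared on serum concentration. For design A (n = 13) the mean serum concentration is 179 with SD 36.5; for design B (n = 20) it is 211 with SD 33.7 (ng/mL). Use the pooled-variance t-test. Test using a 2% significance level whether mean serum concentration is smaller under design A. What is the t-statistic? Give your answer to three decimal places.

Let group 1 = design A, group 2 = design B. H0: μ_1 = μ_2; H1: μ_1 < μ_2 (two-sample pooled-variance t-test, left-tailed).
s_p² = [(13−1)·36.5² + (20−1)·33.7²]/(13+20−2) = 1211.78
t = (179 − 211)/√[1211.78·(1/13 + 1/20)] = -2.580
df = n₁ + n₂ − 2 = 31
p-value = P(T ≤ -2.580) ≈ 0.0074
Since p ≈ 0.0074 < α = 0.02, reject H0; the data support H1.

-2.580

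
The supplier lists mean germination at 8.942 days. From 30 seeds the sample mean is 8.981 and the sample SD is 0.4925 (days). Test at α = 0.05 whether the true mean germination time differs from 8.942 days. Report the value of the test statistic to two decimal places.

0.43

H0: μ = 8.942; H1: μ ≠ 8.942 (one-sample t-test, two-sided).
t = (x̄ − μ₀)/(s/√n) = (8.981 − 8.942)/(0.4925/√30) = 0.43
df = n − 1 = 29
Two-sided p-value ≈ 0.668
Since p ≈ 0.668 > α = 0.05, fail to reject H0; the data do not provide sufficient evidence against H0.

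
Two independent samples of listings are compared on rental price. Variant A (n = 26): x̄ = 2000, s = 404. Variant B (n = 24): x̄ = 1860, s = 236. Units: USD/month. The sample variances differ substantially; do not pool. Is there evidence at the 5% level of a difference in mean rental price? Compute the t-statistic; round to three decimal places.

1.510

Let group 1 = variant A, group 2 = variant B. H0: μ_1 = μ_2; H1: μ_1 ≠ μ_2 (Welch's two-sample t-test, two-sided).
t = (x̄_1 − x̄_2)/√(s_1²/n_1 + s_2²/n_2) = (2000 − 1860)/√(404²/26 + 236²/24) = 1.510
Welch–Satterthwaite df ≈ 40.83
Two-sided p-value ≈ 0.139
Since p ≈ 0.139 > α = 0.05, fail to reject H0; the evidence is not statistically significant.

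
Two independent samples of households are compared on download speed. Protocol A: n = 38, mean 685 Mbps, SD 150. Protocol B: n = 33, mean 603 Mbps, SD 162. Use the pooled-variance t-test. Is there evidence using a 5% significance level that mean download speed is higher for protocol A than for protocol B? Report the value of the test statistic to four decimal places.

Let group 1 = protocol A, group 2 = protocol B. H0: μ_1 = μ_2; H1: μ_1 > μ_2 (two-sample pooled-variance t-test, right-tailed).
s_p² = [(38−1)·150² + (33−1)·162²]/(38+33−2) = 24236.3
t = (685 − 603)/√[24236.3·(1/38 + 1/33)] = 2.2136
df = n₁ + n₂ − 2 = 69
p-value = P(T ≥ 2.2136) ≈ 0.015
Since p ≈ 0.015 < α = 0.05, reject H0; the data support H1.

2.2136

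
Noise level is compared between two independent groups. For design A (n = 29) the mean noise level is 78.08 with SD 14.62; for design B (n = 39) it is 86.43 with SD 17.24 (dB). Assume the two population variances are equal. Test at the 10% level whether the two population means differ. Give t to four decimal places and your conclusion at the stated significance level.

Let group 1 = design A, group 2 = design B. H0: μ_1 = μ_2; H1: μ_1 ≠ μ_2 (two-sample pooled-variance t-test, two-sided).
s_p² = [(29−1)·14.62² + (39−1)·17.24²]/(29+39−2) = 261.805
t = (78.08 − 86.43)/√[261.805·(1/29 + 1/39)] = -2.1046
df = n₁ + n₂ − 2 = 66
Two-sided p-value ≈ 0.0391
Since p ≈ 0.0391 < α = 0.1, reject H0; the evidence is statistically significant.

t = -2.1046; reject H0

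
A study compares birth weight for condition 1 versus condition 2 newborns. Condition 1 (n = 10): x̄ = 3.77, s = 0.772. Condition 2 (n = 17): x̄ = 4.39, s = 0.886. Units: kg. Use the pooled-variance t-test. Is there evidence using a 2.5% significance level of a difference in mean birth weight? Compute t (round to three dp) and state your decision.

t = -1.837; fail to reject H0

Let group 1 = condition 1, group 2 = condition 2. H0: μ_1 = μ_2; H1: μ_1 ≠ μ_2 (two-sample pooled-variance t-test, two-sided).
s_p² = [(10−1)·0.772² + (17−1)·0.886²]/(10+17−2) = 0.716952
t = (3.77 − 4.39)/√[0.716952·(1/10 + 1/17)] = -1.837
df = n₁ + n₂ − 2 = 25
Two-sided p-value ≈ 0.0781
Since p ≈ 0.0781 > α = 0.025, fail to reject H0; the evidence is not statistically significant.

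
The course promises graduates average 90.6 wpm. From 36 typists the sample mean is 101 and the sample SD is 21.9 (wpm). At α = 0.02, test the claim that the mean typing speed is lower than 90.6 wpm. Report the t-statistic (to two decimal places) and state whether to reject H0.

H0: μ = 90.6; H1: μ < 90.6 (one-sample t-test, left-tailed).
t = (x̄ − μ₀)/(s/√n) = (101 − 90.6)/(21.9/√36) = 2.85
df = n − 1 = 35
p-value = P(T ≤ 2.85) ≈ 0.996
Since p ≈ 0.996 > α = 0.02, fail to reject H0; the data do not provide sufficient evidence against H0.

t = 2.85; fail to reject H0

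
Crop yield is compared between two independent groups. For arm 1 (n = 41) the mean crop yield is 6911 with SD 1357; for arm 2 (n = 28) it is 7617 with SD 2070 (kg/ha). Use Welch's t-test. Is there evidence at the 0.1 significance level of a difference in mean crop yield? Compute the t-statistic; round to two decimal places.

Let group 1 = arm 1, group 2 = arm 2. H0: μ_1 = μ_2; H1: μ_1 ≠ μ_2 (Welch's two-sample t-test, two-sided).
t = (x̄_1 − x̄_2)/√(s_1²/n_1 + s_2²/n_2) = (6911 − 7617)/√(1357²/41 + 2070²/28) = -1.59
Welch–Satterthwaite df ≈ 42.69
Two-sided p-value ≈ 0.120
Since p ≈ 0.120 > α = 0.1, fail to reject H0; the data do not provide sufficient evidence against H0.

-1.59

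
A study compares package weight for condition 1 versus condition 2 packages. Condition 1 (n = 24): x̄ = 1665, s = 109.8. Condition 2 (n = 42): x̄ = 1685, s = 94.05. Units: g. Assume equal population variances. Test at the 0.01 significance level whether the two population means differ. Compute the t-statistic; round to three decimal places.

Let group 1 = condition 1, group 2 = condition 2. H0: μ_1 = μ_2; H1: μ_1 ≠ μ_2 (two-sample pooled-variance t-test, two-sided).
s_p² = [(24−1)·109.8² + (42−1)·94.05²]/(24+42−2) = 9999.23
t = (1665 − 1685)/√[9999.23·(1/24 + 1/42)] = -0.782
df = n₁ + n₂ − 2 = 64
Two-sided p-value ≈ 0.437
Since p ≈ 0.437 > α = 0.01, fail to reject H0; the evidence is not statistically significant.

-0.782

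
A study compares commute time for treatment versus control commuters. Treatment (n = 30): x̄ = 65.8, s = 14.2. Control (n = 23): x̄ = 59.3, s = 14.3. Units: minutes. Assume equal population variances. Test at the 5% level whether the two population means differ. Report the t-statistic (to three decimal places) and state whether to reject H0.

Let group 1 = treatment, group 2 = control. H0: μ_1 = μ_2; H1: μ_1 ≠ μ_2 (two-sample pooled-variance t-test, two-sided).
s_p² = [(30−1)·14.2² + (23−1)·14.3²]/(30+23−2) = 202.869
t = (65.8 − 59.3)/√[202.869·(1/30 + 1/23)] = 1.647
df = n₁ + n₂ − 2 = 51
Two-sided p-value ≈ 0.106
Since p ≈ 0.106 > α = 0.05, fail to reject H0; the data do not provide sufficient evidence against H0.

t = 1.647; fail to reject H0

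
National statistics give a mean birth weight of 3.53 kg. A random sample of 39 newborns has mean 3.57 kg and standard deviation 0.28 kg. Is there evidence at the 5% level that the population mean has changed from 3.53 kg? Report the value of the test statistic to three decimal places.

H0: μ = 3.53; H1: μ ≠ 3.53 (one-sample t-test, two-sided).
t = (x̄ − μ₀)/(s/√n) = (3.57 − 3.53)/(0.28/√39) = 0.892
df = n − 1 = 38
Two-sided p-value ≈ 0.3779
Since p ≈ 0.3779 > α = 0.05, fail to reject H0; the evidence is not statistically significant.

0.892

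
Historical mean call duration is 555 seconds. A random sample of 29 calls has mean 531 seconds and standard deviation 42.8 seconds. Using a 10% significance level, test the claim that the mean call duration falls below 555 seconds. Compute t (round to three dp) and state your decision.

t = -3.020; reject H0

H0: μ = 555; H1: μ < 555 (one-sample t-test, left-tailed).
t = (x̄ − μ₀)/(s/√n) = (531 − 555)/(42.8/√29) = -3.020
df = n − 1 = 28
p-value = P(T ≤ -3.020) ≈ 0.003
Since p ≈ 0.003 < α = 0.1, reject H0; the evidence is statistically significant.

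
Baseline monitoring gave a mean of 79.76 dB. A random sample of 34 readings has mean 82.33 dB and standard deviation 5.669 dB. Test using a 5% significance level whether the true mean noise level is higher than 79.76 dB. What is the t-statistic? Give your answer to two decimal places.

2.64

H0: μ = 79.76; H1: μ > 79.76 (one-sample t-test, right-tailed).
t = (x̄ − μ₀)/(s/√n) = (82.33 − 79.76)/(5.669/√34) = 2.64
df = n − 1 = 33
p-value = P(T ≥ 2.64) ≈ 0.0062
Since p ≈ 0.0062 < α = 0.05, reject H0; the evidence is statistically significant.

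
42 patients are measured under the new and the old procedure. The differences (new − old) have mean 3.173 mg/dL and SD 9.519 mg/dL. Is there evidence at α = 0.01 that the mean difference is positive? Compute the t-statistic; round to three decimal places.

H0: μ_d = 0; H1: μ_d > 0 (paired t-test on the differences, right-tailed).
t = d̄/(s_d/√n) = 3.173/(9.519/√42) = 2.160
df = n − 1 = 41
p-value = P(T ≥ 2.160) ≈ 0.0183
Since p ≈ 0.0183 > α = 0.01, fail to reject H0; the evidence is not statistically significant.

2.160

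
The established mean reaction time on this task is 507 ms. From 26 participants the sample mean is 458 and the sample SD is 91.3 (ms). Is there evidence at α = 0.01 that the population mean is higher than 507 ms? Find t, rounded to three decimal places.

H0: μ = 507; H1: μ > 507 (one-sample t-test, right-tailed).
t = (x̄ − μ₀)/(s/√n) = (458 − 507)/(91.3/√26) = -2.737
df = n − 1 = 25
p-value = P(T ≥ -2.737) ≈ 0.9944
Since p ≈ 0.9944 > α = 0.01, fail to reject H0; the data do not provide sufficient evidence against H0.

-2.737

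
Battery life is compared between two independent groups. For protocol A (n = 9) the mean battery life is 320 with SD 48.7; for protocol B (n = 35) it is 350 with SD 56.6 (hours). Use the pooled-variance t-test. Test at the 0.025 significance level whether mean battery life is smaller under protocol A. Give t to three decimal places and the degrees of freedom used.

Let group 1 = protocol A, group 2 = protocol B. H0: μ_1 = μ_2; H1: μ_1 < μ_2 (two-sample pooled-variance t-test, left-tailed).
s_p² = [(9−1)·48.7² + (35−1)·56.6²]/(9+35−2) = 3045.11
t = (320 − 350)/√[3045.11·(1/9 + 1/35)] = -1.455
df = n₁ + n₂ − 2 = 42
p-value = P(T ≤ -1.455) ≈ 0.0766
Since p ≈ 0.0766 > α = 0.025, fail to reject H0; the evidence is not statistically significant.

t = -1.455, df = 42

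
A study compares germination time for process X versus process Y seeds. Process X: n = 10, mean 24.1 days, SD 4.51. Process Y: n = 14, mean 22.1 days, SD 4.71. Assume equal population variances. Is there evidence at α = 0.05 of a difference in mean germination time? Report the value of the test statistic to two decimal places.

1.04

Let group 1 = process X, group 2 = process Y. H0: μ_1 = μ_2; H1: μ_1 ≠ μ_2 (two-sample pooled-variance t-test, two-sided).
s_p² = [(10−1)·4.51² + (14−1)·4.71²]/(10+14−2) = 21.4297
t = (24.1 − 22.1)/√[21.4297·(1/10 + 1/14)] = 1.04
df = n₁ + n₂ − 2 = 22
Two-sided p-value ≈ 0.3081
Since p ≈ 0.3081 > α = 0.05, fail to reject H0; the data do not provide sufficient evidence against H0.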